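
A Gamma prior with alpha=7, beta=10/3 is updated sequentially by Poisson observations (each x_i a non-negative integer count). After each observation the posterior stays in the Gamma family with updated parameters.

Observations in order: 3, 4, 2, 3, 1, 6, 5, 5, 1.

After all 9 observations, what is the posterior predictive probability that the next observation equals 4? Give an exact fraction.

7813533647229106172322210551129189300867320097279540469118191903/48357032784585166988247040000000000000000000000000000000000000000

obs 1: x=3 → posterior Gamma(10, 13/3)
obs 2: x=4 → posterior Gamma(14, 16/3)
obs 3: x=2 → posterior Gamma(16, 19/3)
obs 4: x=3 → posterior Gamma(19, 22/3)
obs 5: x=1 → posterior Gamma(20, 25/3)
obs 6: x=6 → posterior Gamma(26, 28/3)
obs 7: x=5 → posterior Gamma(31, 31/3)
obs 8: x=5 → posterior Gamma(36, 34/3)
obs 9: x=1 → posterior Gamma(37, 37/3)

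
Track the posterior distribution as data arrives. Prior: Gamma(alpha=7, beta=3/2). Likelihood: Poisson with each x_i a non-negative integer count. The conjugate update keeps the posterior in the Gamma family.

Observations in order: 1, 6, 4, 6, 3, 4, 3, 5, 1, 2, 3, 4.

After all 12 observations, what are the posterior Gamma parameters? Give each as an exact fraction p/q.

alpha=49, beta=27/2

obs 1: x=1 → posterior Gamma(8, 5/2)
obs 2: x=6 → posterior Gamma(14, 7/2)
obs 3: x=4 → posterior Gamma(18, 9/2)
obs 4: x=6 → posterior Gamma(24, 11/2)
obs 5: x=3 → posterior Gamma(27, 13/2)
obs 6: x=4 → posterior Gamma(31, 15/2)
obs 7: x=3 → posterior Gamma(34, 17/2)
obs 8: x=5 → posterior Gamma(39, 19/2)
obs 9: x=1 → posterior Gamma(40, 21/2)
obs 10: x=2 → posterior Gamma(42, 23/2)
obs 11: x=3 → posterior Gamma(45, 25/2)
obs 12: x=4 → posterior Gamma(49, 27/2)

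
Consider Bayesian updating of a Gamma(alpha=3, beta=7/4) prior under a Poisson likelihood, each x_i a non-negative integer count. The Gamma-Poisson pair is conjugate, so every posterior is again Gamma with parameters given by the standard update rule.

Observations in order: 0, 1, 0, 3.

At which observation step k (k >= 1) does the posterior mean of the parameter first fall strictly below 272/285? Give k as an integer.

k = 3

obs 1: x=0 → posterior Gamma(3, 11/4)
obs 2: x=1 → posterior Gamma(4, 15/4)
obs 3: x=0 → posterior Gamma(4, 19/4)
obs 4: x=3 → posterior Gamma(7, 23/4)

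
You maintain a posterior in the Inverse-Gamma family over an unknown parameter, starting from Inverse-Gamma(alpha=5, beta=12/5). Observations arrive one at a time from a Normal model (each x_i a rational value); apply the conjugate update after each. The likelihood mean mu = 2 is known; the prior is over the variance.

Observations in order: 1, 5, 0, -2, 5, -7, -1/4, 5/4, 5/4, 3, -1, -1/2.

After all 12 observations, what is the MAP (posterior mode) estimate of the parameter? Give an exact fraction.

obs 1: x=1 → posterior Inverse-Gamma(11/2, 29/10)
obs 2: x=5 → posterior Inverse-Gamma(6, 37/5)
obs 3: x=0 → posterior Inverse-Gamma(13/2, 47/5)
obs 4: x=-2 → posterior Inverse-Gamma(7, 87/5)
obs 5: x=5 → posterior Inverse-Gamma(15/2, 219/10)
obs 6: x=-7 → posterior Inverse-Gamma(8, 312/5)
obs 7: x=-1/4 → posterior Inverse-Gamma(17/2, 10389/160)
obs 8: x=5/4 → posterior Inverse-Gamma(9, 5217/80)
obs 9: x=5/4 → posterior Inverse-Gamma(19/2, 10479/160)
obs 10: x=3 → posterior Inverse-Gamma(10, 10559/160)
obs 11: x=-1 → posterior Inverse-Gamma(21/2, 11279/160)
obs 12: x=-1/2 → posterior Inverse-Gamma(11, 11779/160)

11779/1920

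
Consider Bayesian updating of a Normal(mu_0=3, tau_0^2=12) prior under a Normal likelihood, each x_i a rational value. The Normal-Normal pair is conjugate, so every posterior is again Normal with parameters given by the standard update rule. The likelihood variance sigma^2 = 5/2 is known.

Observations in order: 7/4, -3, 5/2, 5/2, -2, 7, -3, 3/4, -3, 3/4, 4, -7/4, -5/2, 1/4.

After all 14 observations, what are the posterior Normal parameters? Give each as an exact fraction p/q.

mu_0=117/341, tau_0^2=60/341

obs 1: x=7/4 → posterior Normal(57/29, 60/29)
obs 2: x=-3 → posterior Normal(-15/53, 60/53)
obs 3: x=5/2 → posterior Normal(45/77, 60/77)
obs 4: x=5/2 → posterior Normal(105/101, 60/101)
obs 5: x=-2 → posterior Normal(57/125, 12/25)
obs 6: x=7 → posterior Normal(225/149, 60/149)
obs 7: x=-3 → posterior Normal(153/173, 60/173)
obs 8: x=3/4 → posterior Normal(171/197, 60/197)
obs 9: x=-3 → posterior Normal(99/221, 60/221)
obs 10: x=3/4 → posterior Normal(117/245, 12/49)
obs 11: x=4 → posterior Normal(213/269, 60/269)
obs 12: x=-7/4 → posterior Normal(171/293, 60/293)
obs 13: x=-5/2 → posterior Normal(111/317, 60/317)
obs 14: x=1/4 → posterior Normal(117/341, 60/341)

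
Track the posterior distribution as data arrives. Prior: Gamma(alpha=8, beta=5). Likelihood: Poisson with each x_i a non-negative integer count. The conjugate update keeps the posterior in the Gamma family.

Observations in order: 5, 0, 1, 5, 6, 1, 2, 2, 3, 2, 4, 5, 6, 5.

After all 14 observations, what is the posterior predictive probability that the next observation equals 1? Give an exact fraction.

obs 1: x=5 → posterior Gamma(13, 6)
obs 2: x=0 → posterior Gamma(13, 7)
obs 3: x=1 → posterior Gamma(14, 8)
obs 4: x=5 → posterior Gamma(19, 9)
obs 5: x=6 → posterior Gamma(25, 10)
obs 6: x=1 → posterior Gamma(26, 11)
obs 7: x=2 → posterior Gamma(28, 12)
obs 8: x=2 → posterior Gamma(30, 13)
obs 9: x=3 → posterior Gamma(33, 14)
obs 10: x=2 → posterior Gamma(35, 15)
obs 11: x=4 → posterior Gamma(39, 16)
obs 12: x=5 → posterior Gamma(44, 17)
obs 13: x=6 → posterior Gamma(50, 18)
obs 14: x=5 → posterior Gamma(55, 19)

235961276836947795648447639791190615136664492398991835938481731232558089/1441151880758558720000000000000000000000000000000000000000000000000000000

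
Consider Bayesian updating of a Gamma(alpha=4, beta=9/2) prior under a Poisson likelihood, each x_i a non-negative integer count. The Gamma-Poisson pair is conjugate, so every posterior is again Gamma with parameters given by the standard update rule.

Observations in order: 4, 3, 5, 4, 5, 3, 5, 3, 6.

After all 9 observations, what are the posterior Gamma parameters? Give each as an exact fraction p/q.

alpha=42, beta=27/2

obs 1: x=4 → posterior Gamma(8, 11/2)
obs 2: x=3 → posterior Gamma(11, 13/2)
obs 3: x=5 → posterior Gamma(16, 15/2)
obs 4: x=4 → posterior Gamma(20, 17/2)
obs 5: x=5 → posterior Gamma(25, 19/2)
obs 6: x=3 → posterior Gamma(28, 21/2)
obs 7: x=5 → posterior Gamma(33, 23/2)
obs 8: x=3 → posterior Gamma(36, 25/2)
obs 9: x=6 → posterior Gamma(42, 27/2)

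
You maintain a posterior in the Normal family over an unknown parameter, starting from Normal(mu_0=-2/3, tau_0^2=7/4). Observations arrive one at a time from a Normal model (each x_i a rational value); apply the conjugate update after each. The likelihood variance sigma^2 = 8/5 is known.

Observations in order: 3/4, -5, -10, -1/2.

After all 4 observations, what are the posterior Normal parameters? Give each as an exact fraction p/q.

mu_0=-6451/2064, tau_0^2=14/43

obs 1: x=3/4 → posterior Normal(59/804, 56/67)
obs 2: x=-5 → posterior Normal(-2041/1224, 28/51)
obs 3: x=-10 → posterior Normal(-6241/1644, 56/137)
obs 4: x=-1/2 → posterior Normal(-6451/2064, 14/43)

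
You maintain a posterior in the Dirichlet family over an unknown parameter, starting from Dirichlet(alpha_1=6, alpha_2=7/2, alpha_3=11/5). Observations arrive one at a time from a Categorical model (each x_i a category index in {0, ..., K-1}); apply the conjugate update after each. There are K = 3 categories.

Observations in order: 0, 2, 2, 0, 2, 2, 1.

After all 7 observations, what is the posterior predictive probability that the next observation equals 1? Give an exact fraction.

45/187

obs 1: x=0 → posterior Dirichlet(7, 7/2, 11/5)
obs 2: x=2 → posterior Dirichlet(7, 7/2, 16/5)
obs 3: x=2 → posterior Dirichlet(7, 7/2, 21/5)
obs 4: x=0 → posterior Dirichlet(8, 7/2, 21/5)
obs 5: x=2 → posterior Dirichlet(8, 7/2, 26/5)
obs 6: x=2 → posterior Dirichlet(8, 7/2, 31/5)
obs 7: x=1 → posterior Dirichlet(8, 9/2, 31/5)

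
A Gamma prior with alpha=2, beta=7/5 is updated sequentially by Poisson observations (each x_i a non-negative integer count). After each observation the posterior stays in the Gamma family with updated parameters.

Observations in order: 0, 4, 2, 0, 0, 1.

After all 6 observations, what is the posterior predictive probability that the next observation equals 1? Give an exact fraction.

obs 1: x=0 → posterior Gamma(2, 12/5)
obs 2: x=4 → posterior Gamma(6, 17/5)
obs 3: x=2 → posterior Gamma(8, 22/5)
obs 4: x=0 → posterior Gamma(8, 27/5)
obs 5: x=0 → posterior Gamma(8, 32/5)
obs 6: x=1 → posterior Gamma(9, 37/5)

649808698975385/1897799791297536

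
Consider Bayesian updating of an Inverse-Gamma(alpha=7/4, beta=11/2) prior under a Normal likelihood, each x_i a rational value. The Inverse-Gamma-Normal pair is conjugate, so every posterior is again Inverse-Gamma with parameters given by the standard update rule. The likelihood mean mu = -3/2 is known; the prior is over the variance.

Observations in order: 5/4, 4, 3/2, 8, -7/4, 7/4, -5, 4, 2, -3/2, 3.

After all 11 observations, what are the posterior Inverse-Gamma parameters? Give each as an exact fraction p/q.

obs 1: x=5/4 → posterior Inverse-Gamma(9/4, 297/32)
obs 2: x=4 → posterior Inverse-Gamma(11/4, 781/32)
obs 3: x=3/2 → posterior Inverse-Gamma(13/4, 925/32)
obs 4: x=8 → posterior Inverse-Gamma(15/4, 2369/32)
obs 5: x=-7/4 → posterior Inverse-Gamma(17/4, 1185/16)
obs 6: x=7/4 → posterior Inverse-Gamma(19/4, 2539/32)
obs 7: x=-5 → posterior Inverse-Gamma(21/4, 2735/32)
obs 8: x=4 → posterior Inverse-Gamma(23/4, 3219/32)
obs 9: x=2 → posterior Inverse-Gamma(25/4, 3415/32)
obs 10: x=-3/2 → posterior Inverse-Gamma(27/4, 3415/32)
obs 11: x=3 → posterior Inverse-Gamma(29/4, 3739/32)

alpha=29/4, beta=3739/32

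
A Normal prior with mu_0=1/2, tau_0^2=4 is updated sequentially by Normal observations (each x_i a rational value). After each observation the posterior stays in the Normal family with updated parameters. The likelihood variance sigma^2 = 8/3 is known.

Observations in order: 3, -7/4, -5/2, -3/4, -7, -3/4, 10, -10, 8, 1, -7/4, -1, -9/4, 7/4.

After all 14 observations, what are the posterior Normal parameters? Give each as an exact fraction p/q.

obs 1: x=3 → posterior Normal(2, 8/5)
obs 2: x=-7/4 → posterior Normal(19/32, 1)
obs 3: x=-5/2 → posterior Normal(-1/4, 8/11)
obs 4: x=-3/4 → posterior Normal(-5/14, 4/7)
obs 5: x=-7 → posterior Normal(-26/17, 8/17)
obs 6: x=-3/4 → posterior Normal(-113/80, 2/5)
obs 7: x=10 → posterior Normal(7/92, 8/23)
obs 8: x=-10 → posterior Normal(-113/104, 4/13)
obs 9: x=8 → posterior Normal(-17/116, 8/29)
obs 10: x=1 → posterior Normal(-5/128, 1/4)
obs 11: x=-7/4 → posterior Normal(-13/70, 8/35)
obs 12: x=-1 → posterior Normal(-1/4, 4/19)
obs 13: x=-9/4 → posterior Normal(-65/164, 8/41)
obs 14: x=7/4 → posterior Normal(-1/4, 2/11)

mu_0=-1/4, tau_0^2=2/11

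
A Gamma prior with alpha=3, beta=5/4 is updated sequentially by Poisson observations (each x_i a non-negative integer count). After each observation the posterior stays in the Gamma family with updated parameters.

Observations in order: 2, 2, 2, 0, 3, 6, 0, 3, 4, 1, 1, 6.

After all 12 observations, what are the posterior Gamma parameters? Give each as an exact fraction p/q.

obs 1: x=2 → posterior Gamma(5, 9/4)
obs 2: x=2 → posterior Gamma(7, 13/4)
obs 3: x=2 → posterior Gamma(9, 17/4)
obs 4: x=0 → posterior Gamma(9, 21/4)
obs 5: x=3 → posterior Gamma(12, 25/4)
obs 6: x=6 → posterior Gamma(18, 29/4)
obs 7: x=0 → posterior Gamma(18, 33/4)
obs 8: x=3 → posterior Gamma(21, 37/4)
obs 9: x=4 → posterior Gamma(25, 41/4)
obs 10: x=1 → posterior Gamma(26, 45/4)
obs 11: x=1 → posterior Gamma(27, 49/4)
obs 12: x=6 → posterior Gamma(33, 53/4)

alpha=33, beta=53/4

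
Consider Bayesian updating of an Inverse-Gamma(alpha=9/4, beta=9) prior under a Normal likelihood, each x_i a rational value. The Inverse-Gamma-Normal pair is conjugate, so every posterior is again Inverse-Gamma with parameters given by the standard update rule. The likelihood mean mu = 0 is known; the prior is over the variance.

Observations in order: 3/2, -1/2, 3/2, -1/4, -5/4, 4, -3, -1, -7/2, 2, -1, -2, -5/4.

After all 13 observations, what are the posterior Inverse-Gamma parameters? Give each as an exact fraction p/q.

alpha=35/4, beta=1171/32

obs 1: x=3/2 → posterior Inverse-Gamma(11/4, 81/8)
obs 2: x=-1/2 → posterior Inverse-Gamma(13/4, 41/4)
obs 3: x=3/2 → posterior Inverse-Gamma(15/4, 91/8)
obs 4: x=-1/4 → posterior Inverse-Gamma(17/4, 365/32)
obs 5: x=-5/4 → posterior Inverse-Gamma(19/4, 195/16)
obs 6: x=4 → posterior Inverse-Gamma(21/4, 323/16)
obs 7: x=-3 → posterior Inverse-Gamma(23/4, 395/16)
obs 8: x=-1 → posterior Inverse-Gamma(25/4, 403/16)
obs 9: x=-7/2 → posterior Inverse-Gamma(27/4, 501/16)
obs 10: x=2 → posterior Inverse-Gamma(29/4, 533/16)
obs 11: x=-1 → posterior Inverse-Gamma(31/4, 541/16)
obs 12: x=-2 → posterior Inverse-Gamma(33/4, 573/16)
obs 13: x=-5/4 → posterior Inverse-Gamma(35/4, 1171/32)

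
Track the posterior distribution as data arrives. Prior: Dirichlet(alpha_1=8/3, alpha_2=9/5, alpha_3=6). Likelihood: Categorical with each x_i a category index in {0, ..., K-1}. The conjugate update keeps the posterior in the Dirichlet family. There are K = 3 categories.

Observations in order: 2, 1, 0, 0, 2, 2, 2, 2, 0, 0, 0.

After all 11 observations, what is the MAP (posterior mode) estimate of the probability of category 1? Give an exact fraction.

27/277

obs 1: x=2 → posterior Dirichlet(8/3, 9/5, 7)
obs 2: x=1 → posterior Dirichlet(8/3, 14/5, 7)
obs 3: x=0 → posterior Dirichlet(11/3, 14/5, 7)
obs 4: x=0 → posterior Dirichlet(14/3, 14/5, 7)
obs 5: x=2 → posterior Dirichlet(14/3, 14/5, 8)
obs 6: x=2 → posterior Dirichlet(14/3, 14/5, 9)
obs 7: x=2 → posterior Dirichlet(14/3, 14/5, 10)
obs 8: x=2 → posterior Dirichlet(14/3, 14/5, 11)
obs 9: x=0 → posterior Dirichlet(17/3, 14/5, 11)
obs 10: x=0 → posterior Dirichlet(20/3, 14/5, 11)
obs 11: x=0 → posterior Dirichlet(23/3, 14/5, 11)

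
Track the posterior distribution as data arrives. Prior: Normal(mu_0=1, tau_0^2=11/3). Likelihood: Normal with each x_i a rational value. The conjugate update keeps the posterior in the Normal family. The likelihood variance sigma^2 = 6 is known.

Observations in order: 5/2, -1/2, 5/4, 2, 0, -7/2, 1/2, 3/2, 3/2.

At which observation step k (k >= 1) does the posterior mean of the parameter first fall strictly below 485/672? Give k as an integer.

obs 1: x=5/2 → posterior Normal(91/58, 66/29)
obs 2: x=-1/2 → posterior Normal(1, 33/20)
obs 3: x=5/4 → posterior Normal(215/204, 22/17)
obs 4: x=2 → posterior Normal(303/248, 33/31)
obs 5: x=0 → posterior Normal(303/292, 66/73)
obs 6: x=-7/2 → posterior Normal(149/336, 11/14)
obs 7: x=1/2 → posterior Normal(9/20, 66/95)
obs 8: x=3/2 → posterior Normal(237/424, 33/53)
obs 9: x=3/2 → posterior Normal(101/156, 22/39)

k = 6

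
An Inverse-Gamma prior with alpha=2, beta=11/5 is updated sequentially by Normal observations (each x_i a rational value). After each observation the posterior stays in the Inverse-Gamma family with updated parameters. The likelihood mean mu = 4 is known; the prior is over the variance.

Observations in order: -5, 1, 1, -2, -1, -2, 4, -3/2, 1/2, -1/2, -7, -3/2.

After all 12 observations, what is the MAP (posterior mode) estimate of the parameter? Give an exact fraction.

1036/45

obs 1: x=-5 → posterior Inverse-Gamma(5/2, 427/10)
obs 2: x=1 → posterior Inverse-Gamma(3, 236/5)
obs 3: x=1 → posterior Inverse-Gamma(7/2, 517/10)
obs 4: x=-2 → posterior Inverse-Gamma(4, 697/10)
obs 5: x=-1 → posterior Inverse-Gamma(9/2, 411/5)
obs 6: x=-2 → posterior Inverse-Gamma(5, 501/5)
obs 7: x=4 → posterior Inverse-Gamma(11/2, 501/5)
obs 8: x=-3/2 → posterior Inverse-Gamma(6, 4613/40)
obs 9: x=1/2 → posterior Inverse-Gamma(13/2, 2429/20)
obs 10: x=-1/2 → posterior Inverse-Gamma(7, 5263/40)
obs 11: x=-7 → posterior Inverse-Gamma(15/2, 7683/40)
obs 12: x=-3/2 → posterior Inverse-Gamma(8, 1036/5)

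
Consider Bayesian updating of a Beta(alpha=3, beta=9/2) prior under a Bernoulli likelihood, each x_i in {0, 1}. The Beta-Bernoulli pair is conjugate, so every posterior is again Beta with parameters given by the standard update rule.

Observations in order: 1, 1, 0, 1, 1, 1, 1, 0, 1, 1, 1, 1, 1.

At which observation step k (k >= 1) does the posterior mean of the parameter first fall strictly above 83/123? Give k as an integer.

obs 1: x=1 → posterior Beta(4, 9/2)
obs 2: x=1 → posterior Beta(5, 9/2)
obs 3: x=0 → posterior Beta(5, 11/2)
obs 4: x=1 → posterior Beta(6, 11/2)
obs 5: x=1 → posterior Beta(7, 11/2)
obs 6: x=1 → posterior Beta(8, 11/2)
obs 7: x=1 → posterior Beta(9, 11/2)
obs 8: x=0 → posterior Beta(9, 13/2)
obs 9: x=1 → posterior Beta(10, 13/2)
obs 10: x=1 → posterior Beta(11, 13/2)
obs 11: x=1 → posterior Beta(12, 13/2)
obs 12: x=1 → posterior Beta(13, 13/2)
obs 13: x=1 → posterior Beta(14, 13/2)

k = 13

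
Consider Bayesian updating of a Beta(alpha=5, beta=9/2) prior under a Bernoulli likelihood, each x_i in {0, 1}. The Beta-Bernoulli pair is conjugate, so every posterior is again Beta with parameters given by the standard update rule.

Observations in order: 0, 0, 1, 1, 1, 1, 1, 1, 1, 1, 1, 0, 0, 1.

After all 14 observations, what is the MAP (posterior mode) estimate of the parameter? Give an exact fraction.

28/43

obs 1: x=0 → posterior Beta(5, 11/2)
obs 2: x=0 → posterior Beta(5, 13/2)
obs 3: x=1 → posterior Beta(6, 13/2)
obs 4: x=1 → posterior Beta(7, 13/2)
obs 5: x=1 → posterior Beta(8, 13/2)
obs 6: x=1 → posterior Beta(9, 13/2)
obs 7: x=1 → posterior Beta(10, 13/2)
obs 8: x=1 → posterior Beta(11, 13/2)
obs 9: x=1 → posterior Beta(12, 13/2)
obs 10: x=1 → posterior Beta(13, 13/2)
obs 11: x=1 → posterior Beta(14, 13/2)
obs 12: x=0 → posterior Beta(14, 15/2)
obs 13: x=0 → posterior Beta(14, 17/2)
obs 14: x=1 → posterior Beta(15, 17/2)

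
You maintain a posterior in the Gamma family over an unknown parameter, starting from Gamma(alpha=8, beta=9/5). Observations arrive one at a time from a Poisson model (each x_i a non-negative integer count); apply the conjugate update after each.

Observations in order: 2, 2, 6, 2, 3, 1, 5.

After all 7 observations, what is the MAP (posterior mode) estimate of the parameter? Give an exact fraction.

35/11

obs 1: x=2 → posterior Gamma(10, 14/5)
obs 2: x=2 → posterior Gamma(12, 19/5)
obs 3: x=6 → posterior Gamma(18, 24/5)
obs 4: x=2 → posterior Gamma(20, 29/5)
obs 5: x=3 → posterior Gamma(23, 34/5)
obs 6: x=1 → posterior Gamma(24, 39/5)
obs 7: x=5 → posterior Gamma(29, 44/5)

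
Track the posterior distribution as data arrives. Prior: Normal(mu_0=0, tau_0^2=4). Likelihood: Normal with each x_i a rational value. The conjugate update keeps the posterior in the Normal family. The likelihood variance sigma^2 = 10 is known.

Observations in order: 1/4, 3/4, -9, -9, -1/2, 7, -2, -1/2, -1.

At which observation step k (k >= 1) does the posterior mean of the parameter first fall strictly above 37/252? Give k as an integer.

obs 1: x=1/4 → posterior Normal(1/14, 20/7)
obs 2: x=3/4 → posterior Normal(2/9, 20/9)
obs 3: x=-9 → posterior Normal(-16/11, 20/11)
obs 4: x=-9 → posterior Normal(-34/13, 20/13)
obs 5: x=-1/2 → posterior Normal(-7/3, 4/3)
obs 6: x=7 → posterior Normal(-21/17, 20/17)
obs 7: x=-2 → posterior Normal(-25/19, 20/19)
obs 8: x=-1/2 → posterior Normal(-26/21, 20/21)
obs 9: x=-1 → posterior Normal(-28/23, 20/23)

k = 2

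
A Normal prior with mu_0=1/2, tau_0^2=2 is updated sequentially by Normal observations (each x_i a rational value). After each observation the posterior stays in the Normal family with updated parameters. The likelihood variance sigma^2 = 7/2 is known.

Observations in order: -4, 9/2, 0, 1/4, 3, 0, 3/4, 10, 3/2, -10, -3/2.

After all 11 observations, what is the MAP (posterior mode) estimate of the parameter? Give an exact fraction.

obs 1: x=-4 → posterior Normal(-25/22, 14/11)
obs 2: x=9/2 → posterior Normal(11/30, 14/15)
obs 3: x=0 → posterior Normal(11/38, 14/19)
obs 4: x=1/4 → posterior Normal(13/46, 14/23)
obs 5: x=3 → posterior Normal(37/54, 14/27)
obs 6: x=0 → posterior Normal(37/62, 14/31)
obs 7: x=3/4 → posterior Normal(43/70, 2/5)
obs 8: x=10 → posterior Normal(41/26, 14/39)
obs 9: x=3/2 → posterior Normal(135/86, 14/43)
obs 10: x=-10 → posterior Normal(55/94, 14/47)
obs 11: x=-3/2 → posterior Normal(43/102, 14/51)

43/102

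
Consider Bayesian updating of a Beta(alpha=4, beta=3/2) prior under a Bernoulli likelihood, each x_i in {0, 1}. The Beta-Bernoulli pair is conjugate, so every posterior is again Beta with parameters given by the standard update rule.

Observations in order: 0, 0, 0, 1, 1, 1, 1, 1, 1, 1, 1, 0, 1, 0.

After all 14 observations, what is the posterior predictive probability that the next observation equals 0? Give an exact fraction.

1/3

obs 1: x=0 → posterior Beta(4, 5/2)
obs 2: x=0 → posterior Beta(4, 7/2)
obs 3: x=0 → posterior Beta(4, 9/2)
obs 4: x=1 → posterior Beta(5, 9/2)
obs 5: x=1 → posterior Beta(6, 9/2)
obs 6: x=1 → posterior Beta(7, 9/2)
obs 7: x=1 → posterior Beta(8, 9/2)
obs 8: x=1 → posterior Beta(9, 9/2)
obs 9: x=1 → posterior Beta(10, 9/2)
obs 10: x=1 → posterior Beta(11, 9/2)
obs 11: x=1 → posterior Beta(12, 9/2)
obs 12: x=0 → posterior Beta(12, 11/2)
obs 13: x=1 → posterior Beta(13, 11/2)
obs 14: x=0 → posterior Beta(13, 13/2)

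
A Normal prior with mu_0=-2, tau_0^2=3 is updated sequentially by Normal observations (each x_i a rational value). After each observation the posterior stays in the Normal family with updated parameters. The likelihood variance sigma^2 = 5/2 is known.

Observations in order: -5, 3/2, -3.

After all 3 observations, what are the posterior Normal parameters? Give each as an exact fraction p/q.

obs 1: x=-5 → posterior Normal(-40/11, 15/11)
obs 2: x=3/2 → posterior Normal(-31/17, 15/17)
obs 3: x=-3 → posterior Normal(-49/23, 15/23)

mu_0=-49/23, tau_0^2=15/23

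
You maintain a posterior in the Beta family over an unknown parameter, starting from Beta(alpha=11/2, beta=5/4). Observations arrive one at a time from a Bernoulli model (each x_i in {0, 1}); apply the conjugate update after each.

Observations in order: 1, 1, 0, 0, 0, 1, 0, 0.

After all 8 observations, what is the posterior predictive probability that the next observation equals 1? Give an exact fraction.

obs 1: x=1 → posterior Beta(13/2, 5/4)
obs 2: x=1 → posterior Beta(15/2, 5/4)
obs 3: x=0 → posterior Beta(15/2, 9/4)
obs 4: x=0 → posterior Beta(15/2, 13/4)
obs 5: x=0 → posterior Beta(15/2, 17/4)
obs 6: x=1 → posterior Beta(17/2, 17/4)
obs 7: x=0 → posterior Beta(17/2, 21/4)
obs 8: x=0 → posterior Beta(17/2, 25/4)

34/59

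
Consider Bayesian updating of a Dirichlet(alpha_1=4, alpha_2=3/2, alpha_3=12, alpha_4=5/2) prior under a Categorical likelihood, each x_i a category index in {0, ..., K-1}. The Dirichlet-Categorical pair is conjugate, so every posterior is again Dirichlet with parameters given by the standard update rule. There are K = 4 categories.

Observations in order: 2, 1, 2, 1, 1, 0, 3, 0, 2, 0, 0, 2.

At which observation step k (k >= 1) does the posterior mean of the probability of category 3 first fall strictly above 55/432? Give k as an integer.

obs 1: x=2 → posterior Dirichlet(4, 3/2, 13, 5/2)
obs 2: x=1 → posterior Dirichlet(4, 5/2, 13, 5/2)
obs 3: x=2 → posterior Dirichlet(4, 5/2, 14, 5/2)
obs 4: x=1 → posterior Dirichlet(4, 7/2, 14, 5/2)
obs 5: x=1 → posterior Dirichlet(4, 9/2, 14, 5/2)
obs 6: x=0 → posterior Dirichlet(5, 9/2, 14, 5/2)
obs 7: x=3 → posterior Dirichlet(5, 9/2, 14, 7/2)
obs 8: x=0 → posterior Dirichlet(6, 9/2, 14, 7/2)
obs 9: x=2 → posterior Dirichlet(6, 9/2, 15, 7/2)
obs 10: x=0 → posterior Dirichlet(7, 9/2, 15, 7/2)
obs 11: x=0 → posterior Dirichlet(8, 9/2, 15, 7/2)
obs 12: x=2 → posterior Dirichlet(8, 9/2, 16, 7/2)

k = 7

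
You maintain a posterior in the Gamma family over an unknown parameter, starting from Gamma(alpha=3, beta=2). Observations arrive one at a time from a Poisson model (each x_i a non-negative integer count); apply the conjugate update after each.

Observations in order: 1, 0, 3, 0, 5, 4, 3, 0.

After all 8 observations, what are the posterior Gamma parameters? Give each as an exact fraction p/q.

obs 1: x=1 → posterior Gamma(4, 3)
obs 2: x=0 → posterior Gamma(4, 4)
obs 3: x=3 → posterior Gamma(7, 5)
obs 4: x=0 → posterior Gamma(7, 6)
obs 5: x=5 → posterior Gamma(12, 7)
obs 6: x=4 → posterior Gamma(16, 8)
obs 7: x=3 → posterior Gamma(19, 9)
obs 8: x=0 → posterior Gamma(19, 10)

alpha=19, beta=10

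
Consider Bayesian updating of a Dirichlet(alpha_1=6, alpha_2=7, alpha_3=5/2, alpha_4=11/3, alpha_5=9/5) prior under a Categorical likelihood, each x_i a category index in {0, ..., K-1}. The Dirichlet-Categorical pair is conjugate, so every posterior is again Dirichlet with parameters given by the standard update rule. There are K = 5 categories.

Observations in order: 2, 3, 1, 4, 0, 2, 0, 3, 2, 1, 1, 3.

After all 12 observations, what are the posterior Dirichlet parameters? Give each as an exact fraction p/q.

alpha_1=8, alpha_2=10, alpha_3=11/2, alpha_4=20/3, alpha_5=14/5

obs 1: x=2 → posterior Dirichlet(6, 7, 7/2, 11/3, 9/5)
obs 2: x=3 → posterior Dirichlet(6, 7, 7/2, 14/3, 9/5)
obs 3: x=1 → posterior Dirichlet(6, 8, 7/2, 14/3, 9/5)
obs 4: x=4 → posterior Dirichlet(6, 8, 7/2, 14/3, 14/5)
obs 5: x=0 → posterior Dirichlet(7, 8, 7/2, 14/3, 14/5)
obs 6: x=2 → posterior Dirichlet(7, 8, 9/2, 14/3, 14/5)
obs 7: x=0 → posterior Dirichlet(8, 8, 9/2, 14/3, 14/5)
obs 8: x=3 → posterior Dirichlet(8, 8, 9/2, 17/3, 14/5)
obs 9: x=2 → posterior Dirichlet(8, 8, 11/2, 17/3, 14/5)
obs 10: x=1 → posterior Dirichlet(8, 9, 11/2, 17/3, 14/5)
obs 11: x=1 → posterior Dirichlet(8, 10, 11/2, 17/3, 14/5)
obs 12: x=3 → posterior Dirichlet(8, 10, 11/2, 20/3, 14/5)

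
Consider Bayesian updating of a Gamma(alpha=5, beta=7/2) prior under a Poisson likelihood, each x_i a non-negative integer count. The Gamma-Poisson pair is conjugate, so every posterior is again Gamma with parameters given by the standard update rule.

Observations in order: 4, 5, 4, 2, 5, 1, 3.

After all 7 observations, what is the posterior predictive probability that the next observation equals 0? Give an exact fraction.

220983347100817338120002444455525554981/3091058643093537522799545838540043339063

obs 1: x=4 → posterior Gamma(9, 9/2)
obs 2: x=5 → posterior Gamma(14, 11/2)
obs 3: x=4 → posterior Gamma(18, 13/2)
obs 4: x=2 → posterior Gamma(20, 15/2)
obs 5: x=5 → posterior Gamma(25, 17/2)
obs 6: x=1 → posterior Gamma(26, 19/2)
obs 7: x=3 → posterior Gamma(29, 21/2)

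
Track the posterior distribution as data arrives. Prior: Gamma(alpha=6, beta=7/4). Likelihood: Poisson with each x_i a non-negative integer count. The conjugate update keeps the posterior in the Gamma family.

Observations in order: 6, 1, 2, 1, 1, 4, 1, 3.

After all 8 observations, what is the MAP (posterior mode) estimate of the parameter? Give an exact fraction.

32/13

obs 1: x=6 → posterior Gamma(12, 11/4)
obs 2: x=1 → posterior Gamma(13, 15/4)
obs 3: x=2 → posterior Gamma(15, 19/4)
obs 4: x=1 → posterior Gamma(16, 23/4)
obs 5: x=1 → posterior Gamma(17, 27/4)
obs 6: x=4 → posterior Gamma(21, 31/4)
obs 7: x=1 → posterior Gamma(22, 35/4)
obs 8: x=3 → posterior Gamma(25, 39/4)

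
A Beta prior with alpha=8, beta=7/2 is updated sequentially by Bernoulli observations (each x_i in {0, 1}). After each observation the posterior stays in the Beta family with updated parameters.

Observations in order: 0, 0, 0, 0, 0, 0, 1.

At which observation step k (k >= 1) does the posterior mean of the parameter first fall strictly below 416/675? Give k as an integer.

obs 1: x=0 → posterior Beta(8, 9/2)
obs 2: x=0 → posterior Beta(8, 11/2)
obs 3: x=0 → posterior Beta(8, 13/2)
obs 4: x=0 → posterior Beta(8, 15/2)
obs 5: x=0 → posterior Beta(8, 17/2)
obs 6: x=0 → posterior Beta(8, 19/2)
obs 7: x=1 → posterior Beta(9, 19/2)

k = 2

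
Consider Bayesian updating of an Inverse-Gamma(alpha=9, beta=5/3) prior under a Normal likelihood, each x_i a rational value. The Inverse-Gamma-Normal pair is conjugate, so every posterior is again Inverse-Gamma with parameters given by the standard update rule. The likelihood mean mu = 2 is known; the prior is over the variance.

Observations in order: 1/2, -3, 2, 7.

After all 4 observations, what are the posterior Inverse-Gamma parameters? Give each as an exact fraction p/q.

obs 1: x=1/2 → posterior Inverse-Gamma(19/2, 67/24)
obs 2: x=-3 → posterior Inverse-Gamma(10, 367/24)
obs 3: x=2 → posterior Inverse-Gamma(21/2, 367/24)
obs 4: x=7 → posterior Inverse-Gamma(11, 667/24)

alpha=11, beta=667/24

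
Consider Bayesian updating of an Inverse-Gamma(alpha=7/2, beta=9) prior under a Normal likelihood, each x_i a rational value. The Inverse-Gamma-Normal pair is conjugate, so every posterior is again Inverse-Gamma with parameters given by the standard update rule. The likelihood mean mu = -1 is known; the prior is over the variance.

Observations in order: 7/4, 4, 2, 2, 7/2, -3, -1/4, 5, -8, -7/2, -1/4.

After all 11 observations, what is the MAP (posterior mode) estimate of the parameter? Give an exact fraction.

obs 1: x=7/4 → posterior Inverse-Gamma(4, 409/32)
obs 2: x=4 → posterior Inverse-Gamma(9/2, 809/32)
obs 3: x=2 → posterior Inverse-Gamma(5, 953/32)
obs 4: x=2 → posterior Inverse-Gamma(11/2, 1097/32)
obs 5: x=7/2 → posterior Inverse-Gamma(6, 1421/32)
obs 6: x=-3 → posterior Inverse-Gamma(13/2, 1485/32)
obs 7: x=-1/4 → posterior Inverse-Gamma(7, 747/16)
obs 8: x=5 → posterior Inverse-Gamma(15/2, 1035/16)
obs 9: x=-8 → posterior Inverse-Gamma(8, 1427/16)
obs 10: x=-7/2 → posterior Inverse-Gamma(17/2, 1477/16)
obs 11: x=-1/4 → posterior Inverse-Gamma(9, 2963/32)

2963/320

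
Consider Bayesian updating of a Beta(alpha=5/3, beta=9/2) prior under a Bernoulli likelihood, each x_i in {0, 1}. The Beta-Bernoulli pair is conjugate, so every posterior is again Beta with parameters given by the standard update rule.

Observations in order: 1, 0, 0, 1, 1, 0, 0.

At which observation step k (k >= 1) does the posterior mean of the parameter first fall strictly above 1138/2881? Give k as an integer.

obs 1: x=1 → posterior Beta(8/3, 9/2)
obs 2: x=0 → posterior Beta(8/3, 11/2)
obs 3: x=0 → posterior Beta(8/3, 13/2)
obs 4: x=1 → posterior Beta(11/3, 13/2)
obs 5: x=1 → posterior Beta(14/3, 13/2)
obs 6: x=0 → posterior Beta(14/3, 15/2)
obs 7: x=0 → posterior Beta(14/3, 17/2)

k = 5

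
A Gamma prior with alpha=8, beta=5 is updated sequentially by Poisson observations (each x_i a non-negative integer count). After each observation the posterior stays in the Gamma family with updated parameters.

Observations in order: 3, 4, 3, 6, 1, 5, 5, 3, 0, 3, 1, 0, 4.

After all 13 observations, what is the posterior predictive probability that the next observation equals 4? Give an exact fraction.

1171162073929681317475594806118466780915823961131335753844916224/8663234049605954426644038200675212212900743262211018069459689001

obs 1: x=3 → posterior Gamma(11, 6)
obs 2: x=4 → posterior Gamma(15, 7)
obs 3: x=3 → posterior Gamma(18, 8)
obs 4: x=6 → posterior Gamma(24, 9)
obs 5: x=1 → posterior Gamma(25, 10)
obs 6: x=5 → posterior Gamma(30, 11)
obs 7: x=5 → posterior Gamma(35, 12)
obs 8: x=3 → posterior Gamma(38, 13)
obs 9: x=0 → posterior Gamma(38, 14)
obs 10: x=3 → posterior Gamma(41, 15)
obs 11: x=1 → posterior Gamma(42, 16)
obs 12: x=0 → posterior Gamma(42, 17)
obs 13: x=4 → posterior Gamma(46, 18)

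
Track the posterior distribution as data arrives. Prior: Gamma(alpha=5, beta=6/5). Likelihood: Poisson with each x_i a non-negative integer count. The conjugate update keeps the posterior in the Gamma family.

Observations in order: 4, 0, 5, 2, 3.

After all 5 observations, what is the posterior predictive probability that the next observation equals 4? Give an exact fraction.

obs 1: x=4 → posterior Gamma(9, 11/5)
obs 2: x=0 → posterior Gamma(9, 16/5)
obs 3: x=5 → posterior Gamma(14, 21/5)
obs 4: x=2 → posterior Gamma(16, 26/5)
obs 5: x=3 → posterior Gamma(19, 31/5)

99075558836927155102709337312728125/623673825204293256669089197883129856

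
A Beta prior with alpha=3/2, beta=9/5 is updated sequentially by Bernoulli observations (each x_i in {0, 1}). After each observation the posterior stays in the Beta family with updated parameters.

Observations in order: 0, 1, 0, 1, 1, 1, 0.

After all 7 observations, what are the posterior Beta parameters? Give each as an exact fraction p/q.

alpha=11/2, beta=24/5

obs 1: x=0 → posterior Beta(3/2, 14/5)
obs 2: x=1 → posterior Beta(5/2, 14/5)
obs 3: x=0 → posterior Beta(5/2, 19/5)
obs 4: x=1 → posterior Beta(7/2, 19/5)
obs 5: x=1 → posterior Beta(9/2, 19/5)
obs 6: x=1 → posterior Beta(11/2, 19/5)
obs 7: x=0 → posterior Beta(11/2, 24/5)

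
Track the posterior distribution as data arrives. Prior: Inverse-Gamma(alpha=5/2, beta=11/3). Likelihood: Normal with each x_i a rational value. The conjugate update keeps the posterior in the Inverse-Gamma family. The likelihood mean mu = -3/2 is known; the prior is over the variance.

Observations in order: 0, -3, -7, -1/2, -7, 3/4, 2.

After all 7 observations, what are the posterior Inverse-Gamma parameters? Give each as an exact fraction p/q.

alpha=6, beta=4351/96

obs 1: x=0 → posterior Inverse-Gamma(3, 115/24)
obs 2: x=-3 → posterior Inverse-Gamma(7/2, 71/12)
obs 3: x=-7 → posterior Inverse-Gamma(4, 505/24)
obs 4: x=-1/2 → posterior Inverse-Gamma(9/2, 517/24)
obs 5: x=-7 → posterior Inverse-Gamma(5, 110/3)
obs 6: x=3/4 → posterior Inverse-Gamma(11/2, 3763/96)
obs 7: x=2 → posterior Inverse-Gamma(6, 4351/96)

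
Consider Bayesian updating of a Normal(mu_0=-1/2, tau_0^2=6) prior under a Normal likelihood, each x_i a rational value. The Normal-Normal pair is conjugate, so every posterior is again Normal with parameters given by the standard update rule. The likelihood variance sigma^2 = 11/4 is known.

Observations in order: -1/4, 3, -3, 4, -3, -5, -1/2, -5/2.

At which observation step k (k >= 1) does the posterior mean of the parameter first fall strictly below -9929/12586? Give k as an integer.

k = 8

obs 1: x=-1/4 → posterior Normal(-23/70, 66/35)
obs 2: x=3 → posterior Normal(121/118, 66/59)
obs 3: x=-3 → posterior Normal(-23/166, 66/83)
obs 4: x=4 → posterior Normal(169/214, 66/107)
obs 5: x=-3 → posterior Normal(25/262, 66/131)
obs 6: x=-5 → posterior Normal(-43/62, 66/155)
obs 7: x=-1/2 → posterior Normal(-239/358, 66/179)
obs 8: x=-5/2 → posterior Normal(-359/406, 66/203)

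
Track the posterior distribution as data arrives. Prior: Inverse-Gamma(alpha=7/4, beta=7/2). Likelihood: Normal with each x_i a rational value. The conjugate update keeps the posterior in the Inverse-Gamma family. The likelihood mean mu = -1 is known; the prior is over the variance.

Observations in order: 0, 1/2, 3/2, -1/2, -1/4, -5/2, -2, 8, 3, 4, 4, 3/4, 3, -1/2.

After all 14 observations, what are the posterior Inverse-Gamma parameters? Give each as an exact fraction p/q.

obs 1: x=0 → posterior Inverse-Gamma(9/4, 4)
obs 2: x=1/2 → posterior Inverse-Gamma(11/4, 41/8)
obs 3: x=3/2 → posterior Inverse-Gamma(13/4, 33/4)
obs 4: x=-1/2 → posterior Inverse-Gamma(15/4, 67/8)
obs 5: x=-1/4 → posterior Inverse-Gamma(17/4, 277/32)
obs 6: x=-5/2 → posterior Inverse-Gamma(19/4, 313/32)
obs 7: x=-2 → posterior Inverse-Gamma(21/4, 329/32)
obs 8: x=8 → posterior Inverse-Gamma(23/4, 1625/32)
obs 9: x=3 → posterior Inverse-Gamma(25/4, 1881/32)
obs 10: x=4 → posterior Inverse-Gamma(27/4, 2281/32)
obs 11: x=4 → posterior Inverse-Gamma(29/4, 2681/32)
obs 12: x=3/4 → posterior Inverse-Gamma(31/4, 1365/16)
obs 13: x=3 → posterior Inverse-Gamma(33/4, 1493/16)
obs 14: x=-1/2 → posterior Inverse-Gamma(35/4, 1495/16)

alpha=35/4, beta=1495/16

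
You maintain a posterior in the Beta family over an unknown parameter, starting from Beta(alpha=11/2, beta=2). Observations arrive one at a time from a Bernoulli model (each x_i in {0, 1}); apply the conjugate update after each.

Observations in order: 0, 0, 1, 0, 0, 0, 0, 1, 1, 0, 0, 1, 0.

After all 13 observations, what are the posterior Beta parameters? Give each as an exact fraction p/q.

alpha=19/2, beta=11

obs 1: x=0 → posterior Beta(11/2, 3)
obs 2: x=0 → posterior Beta(11/2, 4)
obs 3: x=1 → posterior Beta(13/2, 4)
obs 4: x=0 → posterior Beta(13/2, 5)
obs 5: x=0 → posterior Beta(13/2, 6)
obs 6: x=0 → posterior Beta(13/2, 7)
obs 7: x=0 → posterior Beta(13/2, 8)
obs 8: x=1 → posterior Beta(15/2, 8)
obs 9: x=1 → posterior Beta(17/2, 8)
obs 10: x=0 → posterior Beta(17/2, 9)
obs 11: x=0 → posterior Beta(17/2, 10)
obs 12: x=1 → posterior Beta(19/2, 10)
obs 13: x=0 → posterior Beta(19/2, 11)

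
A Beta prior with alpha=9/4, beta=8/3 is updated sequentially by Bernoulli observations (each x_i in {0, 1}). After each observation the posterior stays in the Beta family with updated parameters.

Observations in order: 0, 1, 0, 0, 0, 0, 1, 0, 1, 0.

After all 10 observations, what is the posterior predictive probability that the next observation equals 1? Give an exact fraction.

63/179

obs 1: x=0 → posterior Beta(9/4, 11/3)
obs 2: x=1 → posterior Beta(13/4, 11/3)
obs 3: x=0 → posterior Beta(13/4, 14/3)
obs 4: x=0 → posterior Beta(13/4, 17/3)
obs 5: x=0 → posterior Beta(13/4, 20/3)
obs 6: x=0 → posterior Beta(13/4, 23/3)
obs 7: x=1 → posterior Beta(17/4, 23/3)
obs 8: x=0 → posterior Beta(17/4, 26/3)
obs 9: x=1 → posterior Beta(21/4, 26/3)
obs 10: x=0 → posterior Beta(21/4, 29/3)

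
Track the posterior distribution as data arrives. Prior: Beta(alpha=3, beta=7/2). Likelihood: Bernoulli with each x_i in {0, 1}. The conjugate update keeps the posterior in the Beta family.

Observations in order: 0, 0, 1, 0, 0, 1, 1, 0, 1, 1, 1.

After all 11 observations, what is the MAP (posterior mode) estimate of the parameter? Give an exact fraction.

16/31

obs 1: x=0 → posterior Beta(3, 9/2)
obs 2: x=0 → posterior Beta(3, 11/2)
obs 3: x=1 → posterior Beta(4, 11/2)
obs 4: x=0 → posterior Beta(4, 13/2)
obs 5: x=0 → posterior Beta(4, 15/2)
obs 6: x=1 → posterior Beta(5, 15/2)
obs 7: x=1 → posterior Beta(6, 15/2)
obs 8: x=0 → posterior Beta(6, 17/2)
obs 9: x=1 → posterior Beta(7, 17/2)
obs 10: x=1 → posterior Beta(8, 17/2)
obs 11: x=1 → posterior Beta(9, 17/2)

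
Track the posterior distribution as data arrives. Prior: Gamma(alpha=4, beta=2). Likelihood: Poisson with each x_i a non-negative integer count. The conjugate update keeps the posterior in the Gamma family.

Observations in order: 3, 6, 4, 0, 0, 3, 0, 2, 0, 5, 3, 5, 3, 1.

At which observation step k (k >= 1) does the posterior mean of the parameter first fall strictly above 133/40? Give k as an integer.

k = 3

obs 1: x=3 → posterior Gamma(7, 3)
obs 2: x=6 → posterior Gamma(13, 4)
obs 3: x=4 → posterior Gamma(17, 5)
obs 4: x=0 → posterior Gamma(17, 6)
obs 5: x=0 → posterior Gamma(17, 7)
obs 6: x=3 → posterior Gamma(20, 8)
obs 7: x=0 → posterior Gamma(20, 9)
obs 8: x=2 → posterior Gamma(22, 10)
obs 9: x=0 → posterior Gamma(22, 11)
obs 10: x=5 → posterior Gamma(27, 12)
obs 11: x=3 → posterior Gamma(30, 13)
obs 12: x=5 → posterior Gamma(35, 14)
obs 13: x=3 → posterior Gamma(38, 15)
obs 14: x=1 → posterior Gamma(39, 16)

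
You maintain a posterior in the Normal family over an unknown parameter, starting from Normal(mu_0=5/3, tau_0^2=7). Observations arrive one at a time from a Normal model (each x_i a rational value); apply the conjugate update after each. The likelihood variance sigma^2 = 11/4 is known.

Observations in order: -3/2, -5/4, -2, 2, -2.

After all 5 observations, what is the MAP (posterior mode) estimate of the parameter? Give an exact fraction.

-344/453

obs 1: x=-3/2 → posterior Normal(-71/117, 77/39)
obs 2: x=-5/4 → posterior Normal(-176/201, 77/67)
obs 3: x=-2 → posterior Normal(-344/285, 77/95)
obs 4: x=2 → posterior Normal(-176/369, 77/123)
obs 5: x=-2 → posterior Normal(-344/453, 77/151)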